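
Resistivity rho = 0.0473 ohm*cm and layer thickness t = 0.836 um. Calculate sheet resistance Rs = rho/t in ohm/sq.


Step 1: Convert thickness to cm: t = 0.836 um = 8.3600e-05 cm
Step 2: Rs = rho / t = 0.0473 / 8.3600e-05
Step 3: Rs = 565.8 ohm/sq

565.8


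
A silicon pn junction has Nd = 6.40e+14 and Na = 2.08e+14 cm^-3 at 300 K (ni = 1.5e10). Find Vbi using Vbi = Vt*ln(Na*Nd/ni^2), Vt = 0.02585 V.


Step 1: Compute Na*Nd/ni^2 = 2.08e+14 * 6.40e+14 / (1.5e10)^2 = 5.9164e+08
Step 2: ln(5.9164e+08) = 20.1984
Step 3: Vbi = 0.02585 * 20.1984 = 0.522 V

0.522


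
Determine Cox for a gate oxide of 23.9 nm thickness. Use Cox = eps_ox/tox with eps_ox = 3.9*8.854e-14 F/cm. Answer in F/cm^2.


Step 1: eps_ox = 3.9 * 8.854e-14 = 3.45306e-13 F/cm
Step 2: tox in cm = 23.9 nm * 1e-7 = 2.3900e-06 cm
Step 3: Cox = 3.45306e-13 / 2.3900e-06 = 1.44e-07 F/cm^2

1.44e-07


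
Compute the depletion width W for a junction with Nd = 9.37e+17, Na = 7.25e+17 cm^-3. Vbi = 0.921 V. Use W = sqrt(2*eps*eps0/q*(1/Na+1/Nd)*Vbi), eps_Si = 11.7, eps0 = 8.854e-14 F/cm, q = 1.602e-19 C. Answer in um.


Step 1: 1/Na + 1/Nd = 1/7.25e+17 + 1/9.37e+17 = 2.44655e-18
Step 2: 2*eps*eps0/q = 2*11.7*8.854e-14/1.602e-19 = 1.293281e+07
Step 3: W^2 = 1.293281e+07 * 2.44655e-18 * 0.921 = 2.91411e-11
Step 4: W = sqrt(2.91411e-11) = 5.398e-06 cm = 0.05398 um

0.05398


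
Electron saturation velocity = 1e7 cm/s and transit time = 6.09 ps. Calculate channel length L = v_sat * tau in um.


Step 1: tau in seconds = 6.09 ps * 1e-12 = 6.0900e-12 s
Step 2: L = v_sat * tau = 1e7 * 6.0900e-12 = 6.0900e-05 cm
Step 3: L in um = 6.0900e-05 * 1e4 = 0.609 um

0.609


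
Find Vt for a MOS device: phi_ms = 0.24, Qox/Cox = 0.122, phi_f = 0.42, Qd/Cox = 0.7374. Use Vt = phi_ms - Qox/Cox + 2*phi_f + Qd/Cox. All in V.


Step 1: Vt = phi_ms - Qox/Cox + 2*phi_f + Qd/Cox
Step 2: Vt = 0.24 - 0.122 + 2*0.42 + 0.7374
Step 3: Vt = 0.24 - 0.122 + 0.84 + 0.7374
Step 4: Vt = 1.6954 V

1.6954


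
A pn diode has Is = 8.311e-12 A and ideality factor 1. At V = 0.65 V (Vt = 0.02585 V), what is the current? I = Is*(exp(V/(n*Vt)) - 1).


Step 1: V/(n*Vt) = 0.65/(1*0.02585) = 25.1451
Step 2: exp(25.1451) = 8.3249e+10
Step 3: I = 8.311e-12 * (8.3249e+10 - 1) = 6.92e-01 A

6.92e-01


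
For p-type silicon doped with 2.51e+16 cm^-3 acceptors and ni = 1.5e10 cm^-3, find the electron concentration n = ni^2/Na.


Step 1: Majority hole concentration p ≈ Na = 2.51e+16 cm^-3
Step 2: n = ni^2 / Na = (1.5e10)^2 / 2.51e+16
Step 3: n = 8.96e+03 cm^-3

8.96e+03


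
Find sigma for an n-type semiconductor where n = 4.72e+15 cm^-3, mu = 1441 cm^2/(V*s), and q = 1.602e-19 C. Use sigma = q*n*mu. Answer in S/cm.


Step 1: sigma = q * n * mu
Step 2: sigma = 1.602e-19 * 4.72e+15 * 1441
Step 3: sigma = 1.090e+00 S/cm

1.090e+00


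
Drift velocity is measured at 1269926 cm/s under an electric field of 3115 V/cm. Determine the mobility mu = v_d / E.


Step 1: mu = v_d / E
Step 2: mu = 1269926 / 3115
Step 3: mu = 407.68 cm^2/(V*s)

407.68


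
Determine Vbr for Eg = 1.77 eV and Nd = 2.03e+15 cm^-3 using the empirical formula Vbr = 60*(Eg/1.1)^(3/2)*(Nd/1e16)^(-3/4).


Step 1: Eg/1.1 = 1.77/1.1 = 1.609091
Step 2: (Eg/1.1)^1.5 = 1.609091^1.5 = 2.041131
Step 3: (Nd/1e16)^(-0.75) = (0.203)^(-0.75) = 3.306572
Step 4: Vbr = 60 * 2.041131 * 3.306572 = 404.9 V

404.9


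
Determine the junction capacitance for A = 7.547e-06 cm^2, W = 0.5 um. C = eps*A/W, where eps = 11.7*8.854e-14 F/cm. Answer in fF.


Step 1: eps_Si = 11.7 * 8.854e-14 = 1.035918e-12 F/cm
Step 2: W in cm = 0.5 * 1e-4 = 5.00e-05 cm
Step 3: C = 1.035918e-12 * 7.547e-06 / 5.00e-05 = 1.563615e-13 F
Step 4: C = 156.36 fF

156.36


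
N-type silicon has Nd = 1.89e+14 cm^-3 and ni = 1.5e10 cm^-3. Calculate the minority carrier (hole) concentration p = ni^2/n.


Step 1: Since Nd >> ni, n ≈ Nd = 1.89e+14 cm^-3
Step 2: p = ni^2 / n = (1.5e10)^2 / 1.89e+14
Step 3: p = 2.25e20 / 1.89e+14 = 1.19e+06 cm^-3

1.19e+06


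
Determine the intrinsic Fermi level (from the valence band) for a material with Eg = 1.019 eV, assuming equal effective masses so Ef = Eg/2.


Step 1: For an intrinsic semiconductor, the Fermi level sits at midgap.
Step 2: Ef = Eg / 2 = 1.019 / 2 = 0.5095 eV

0.5095


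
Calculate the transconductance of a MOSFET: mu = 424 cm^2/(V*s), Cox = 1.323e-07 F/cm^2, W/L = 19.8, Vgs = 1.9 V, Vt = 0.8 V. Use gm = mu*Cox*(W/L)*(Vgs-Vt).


Step 1: Vov = Vgs - Vt = 1.9 - 0.8 = 1.1 V
Step 2: gm = mu * Cox * (W/L) * Vov
Step 3: gm = 424 * 1.323e-07 * 19.8 * 1.1 = 1.22e-03 S

1.22e-03


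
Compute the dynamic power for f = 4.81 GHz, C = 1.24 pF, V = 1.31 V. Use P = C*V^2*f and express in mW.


Step 1: V^2 = 1.31^2 = 1.7161 V^2
Step 2: P = C*V^2*f = 1.24e-12 F * 1.7161 * 4.81e9 Hz
Step 3: P = 1.023550684e-02 W
Step 4: P = 10.236 mW

10.236


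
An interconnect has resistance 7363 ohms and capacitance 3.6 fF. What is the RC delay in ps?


Step 1: tau = R * C
Step 2: tau = 7363 * 3.6 fF = 7363 * 3.6e-15 F
Step 3: tau = 2.65068e-11 s = 26.5068 ps

26.5068


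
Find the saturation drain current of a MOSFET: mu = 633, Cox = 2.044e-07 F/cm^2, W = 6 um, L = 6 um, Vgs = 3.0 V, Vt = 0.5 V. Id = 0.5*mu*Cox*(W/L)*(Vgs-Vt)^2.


Step 1: Overdrive voltage Vov = Vgs - Vt = 3.0 - 0.5 = 2.5 V
Step 2: W/L = 6/6 = 1
Step 3: Id = 0.5 * 633 * 2.044e-07 * 1 * 2.5^2
Step 4: Id = 4.04e-04 A

4.04e-04


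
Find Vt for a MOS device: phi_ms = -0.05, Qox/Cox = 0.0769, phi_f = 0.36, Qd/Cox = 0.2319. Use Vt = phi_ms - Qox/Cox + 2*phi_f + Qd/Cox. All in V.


Step 1: Vt = phi_ms - Qox/Cox + 2*phi_f + Qd/Cox
Step 2: Vt = -0.05 - 0.0769 + 2*0.36 + 0.2319
Step 3: Vt = -0.05 - 0.0769 + 0.72 + 0.2319
Step 4: Vt = 0.825 V

0.825


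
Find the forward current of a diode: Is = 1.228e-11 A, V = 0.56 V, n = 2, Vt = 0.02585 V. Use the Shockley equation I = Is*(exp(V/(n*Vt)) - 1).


Step 1: V/(n*Vt) = 0.56/(2*0.02585) = 10.8317
Step 2: exp(10.8317) = 5.0600e+04
Step 3: I = 1.228e-11 * (5.0600e+04 - 1) = 6.21e-07 A

6.21e-07


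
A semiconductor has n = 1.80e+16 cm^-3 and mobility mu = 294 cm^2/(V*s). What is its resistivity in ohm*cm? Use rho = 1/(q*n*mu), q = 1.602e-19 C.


Step 1: sigma = q * n * mu = 1.602e-19 * 1.80e+16 * 294 = 8.47778e-01 S/cm
Step 2: rho = 1 / sigma = 1 / 8.47778e-01 = 1.18 ohm*cm

1.18


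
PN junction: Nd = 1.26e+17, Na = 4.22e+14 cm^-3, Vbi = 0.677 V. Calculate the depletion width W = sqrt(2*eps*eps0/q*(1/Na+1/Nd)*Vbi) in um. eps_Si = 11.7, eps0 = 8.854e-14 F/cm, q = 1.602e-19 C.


Step 1: 1/Na + 1/Nd = 1/4.22e+14 + 1/1.26e+17 = 2.37760e-15
Step 2: 2*eps*eps0/q = 2*11.7*8.854e-14/1.602e-19 = 1.293281e+07
Step 3: W^2 = 1.293281e+07 * 2.37760e-15 * 0.677 = 2.08171e-08
Step 4: W = sqrt(2.08171e-08) = 1.443e-04 cm = 1.443 um

1.443


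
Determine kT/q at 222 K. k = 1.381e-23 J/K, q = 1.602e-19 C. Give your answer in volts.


Step 1: kT = 1.381e-23 * 222 = 3.06582e-21 J
Step 2: Vt = kT/q = 3.06582e-21 / 1.602e-19
Step 3: Vt = 0.01914 V

0.01914


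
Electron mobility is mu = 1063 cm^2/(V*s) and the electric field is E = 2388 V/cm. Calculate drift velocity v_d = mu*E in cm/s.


Step 1: v_d = mu * E
Step 2: v_d = 1063 * 2388 = 2538444
Step 3: v_d = 2.54e+06 cm/s

2.54e+06


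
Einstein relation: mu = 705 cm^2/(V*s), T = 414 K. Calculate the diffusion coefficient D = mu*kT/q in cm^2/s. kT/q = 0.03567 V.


Step 1: D = mu * (kT/q)
Step 2: D = 705 * 0.03567
Step 3: D = 25.15 cm^2/s

25.15


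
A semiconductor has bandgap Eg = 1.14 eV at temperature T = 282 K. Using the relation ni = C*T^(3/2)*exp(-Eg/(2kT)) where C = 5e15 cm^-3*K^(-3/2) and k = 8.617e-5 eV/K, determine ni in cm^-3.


Step 1: Compute kT = 8.617e-5 * 282 = 0.02429994 eV
Step 2: Exponent = -Eg/(2kT) = -1.14/(2*0.02429994) = -23.45685
Step 3: T^(3/2) = 282^1.5 = 4735.59
Step 4: ni = 5e15 * 4735.59 * exp(-23.45685) = 1.54e+09 cm^-3

1.54e+09


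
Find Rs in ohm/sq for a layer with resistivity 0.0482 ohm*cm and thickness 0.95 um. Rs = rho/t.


Step 1: Convert thickness to cm: t = 0.95 um = 9.5000e-05 cm
Step 2: Rs = rho / t = 0.0482 / 9.5000e-05
Step 3: Rs = 507.4 ohm/sq

507.4


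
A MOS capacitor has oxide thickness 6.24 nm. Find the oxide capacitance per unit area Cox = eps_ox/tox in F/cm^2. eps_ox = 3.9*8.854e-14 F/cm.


Step 1: eps_ox = 3.9 * 8.854e-14 = 3.45306e-13 F/cm
Step 2: tox in cm = 6.24 nm * 1e-7 = 6.2400e-07 cm
Step 3: Cox = 3.45306e-13 / 6.2400e-07 = 5.53e-07 F/cm^2

5.53e-07


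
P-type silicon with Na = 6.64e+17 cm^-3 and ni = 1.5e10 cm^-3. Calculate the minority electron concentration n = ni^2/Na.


Step 1: Majority hole concentration p ≈ Na = 6.64e+17 cm^-3
Step 2: n = ni^2 / Na = (1.5e10)^2 / 6.64e+17
Step 3: n = 3.39e+02 cm^-3

3.39e+02


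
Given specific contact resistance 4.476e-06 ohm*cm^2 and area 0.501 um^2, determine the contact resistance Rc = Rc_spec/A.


Step 1: Convert area to cm^2: 0.501 um^2 = 5.0100e-09 cm^2
Step 2: Rc = Rc_spec / A = 4.476e-06 / 5.0100e-09
Step 3: Rc = 8.93e+02 ohms

8.93e+02


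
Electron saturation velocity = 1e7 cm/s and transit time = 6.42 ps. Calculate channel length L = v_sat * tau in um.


Step 1: tau in seconds = 6.42 ps * 1e-12 = 6.4200e-12 s
Step 2: L = v_sat * tau = 1e7 * 6.4200e-12 = 6.4200e-05 cm
Step 3: L in um = 6.4200e-05 * 1e4 = 0.642 um

0.642


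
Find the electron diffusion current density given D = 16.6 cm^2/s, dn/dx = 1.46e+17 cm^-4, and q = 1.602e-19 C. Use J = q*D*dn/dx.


Step 1: J = q * D * (dn/dx)
Step 2: J = 1.602e-19 * 16.6 * 1.46e+17
Step 3: J = 3.88e-01 A/cm^2

3.88e-01


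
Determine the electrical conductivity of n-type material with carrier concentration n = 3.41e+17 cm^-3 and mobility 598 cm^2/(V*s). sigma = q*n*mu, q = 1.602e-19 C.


Step 1: sigma = q * n * mu
Step 2: sigma = 1.602e-19 * 3.41e+17 * 598
Step 3: sigma = 3.267e+01 S/cm

3.267e+01


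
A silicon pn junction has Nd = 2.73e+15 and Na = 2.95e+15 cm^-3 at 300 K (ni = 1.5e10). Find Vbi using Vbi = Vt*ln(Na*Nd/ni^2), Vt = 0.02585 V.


Step 1: Compute Na*Nd/ni^2 = 2.95e+15 * 2.73e+15 / (1.5e10)^2 = 3.5793e+10
Step 2: ln(3.5793e+10) = 24.3010
Step 3: Vbi = 0.02585 * 24.3010 = 0.628 V

0.628


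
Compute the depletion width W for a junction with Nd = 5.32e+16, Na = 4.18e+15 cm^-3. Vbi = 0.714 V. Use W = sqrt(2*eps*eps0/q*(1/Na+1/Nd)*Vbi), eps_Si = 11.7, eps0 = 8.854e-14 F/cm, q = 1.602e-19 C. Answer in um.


Step 1: 1/Na + 1/Nd = 1/4.18e+15 + 1/5.32e+16 = 2.58031e-16
Step 2: 2*eps*eps0/q = 2*11.7*8.854e-14/1.602e-19 = 1.293281e+07
Step 3: W^2 = 1.293281e+07 * 2.58031e-16 * 0.714 = 2.38267e-09
Step 4: W = sqrt(2.38267e-09) = 4.881e-05 cm = 0.4881 um

0.4881


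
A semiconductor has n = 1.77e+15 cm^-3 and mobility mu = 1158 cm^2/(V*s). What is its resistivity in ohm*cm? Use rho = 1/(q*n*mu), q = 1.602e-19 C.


Step 1: sigma = q * n * mu = 1.602e-19 * 1.77e+15 * 1158 = 3.28356e-01 S/cm
Step 2: rho = 1 / sigma = 1 / 3.28356e-01 = 3.045 ohm*cm

3.045


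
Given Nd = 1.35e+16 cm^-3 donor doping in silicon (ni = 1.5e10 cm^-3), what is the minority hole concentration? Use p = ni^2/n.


Step 1: Since Nd >> ni, n ≈ Nd = 1.35e+16 cm^-3
Step 2: p = ni^2 / n = (1.5e10)^2 / 1.35e+16
Step 3: p = 2.25e20 / 1.35e+16 = 1.67e+04 cm^-3

1.67e+04


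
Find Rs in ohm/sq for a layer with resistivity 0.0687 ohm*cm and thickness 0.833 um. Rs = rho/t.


Step 1: Convert thickness to cm: t = 0.833 um = 8.3300e-05 cm
Step 2: Rs = rho / t = 0.0687 / 8.3300e-05
Step 3: Rs = 824.7 ohm/sq

824.7


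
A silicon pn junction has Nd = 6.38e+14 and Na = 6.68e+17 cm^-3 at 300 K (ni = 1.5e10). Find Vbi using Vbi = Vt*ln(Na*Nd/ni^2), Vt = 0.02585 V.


Step 1: Compute Na*Nd/ni^2 = 6.68e+17 * 6.38e+14 / (1.5e10)^2 = 1.8942e+12
Step 2: ln(1.8942e+12) = 28.2698
Step 3: Vbi = 0.02585 * 28.2698 = 0.731 V

0.731


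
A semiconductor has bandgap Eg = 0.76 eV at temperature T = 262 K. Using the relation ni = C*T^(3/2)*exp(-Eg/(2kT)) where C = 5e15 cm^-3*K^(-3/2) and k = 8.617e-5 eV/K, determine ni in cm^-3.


Step 1: Compute kT = 8.617e-5 * 262 = 0.02257654 eV
Step 2: Exponent = -Eg/(2kT) = -0.76/(2*0.02257654) = -16.83163
Step 3: T^(3/2) = 262^1.5 = 4240.84
Step 4: ni = 5e15 * 4240.84 * exp(-16.83163) = 1.04e+12 cm^-3

1.04e+12


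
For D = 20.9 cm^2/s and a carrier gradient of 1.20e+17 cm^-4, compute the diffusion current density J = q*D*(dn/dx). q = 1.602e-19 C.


Step 1: J = q * D * (dn/dx)
Step 2: J = 1.602e-19 * 20.9 * 1.20e+17
Step 3: J = 4.02e-01 A/cm^2

4.02e-01


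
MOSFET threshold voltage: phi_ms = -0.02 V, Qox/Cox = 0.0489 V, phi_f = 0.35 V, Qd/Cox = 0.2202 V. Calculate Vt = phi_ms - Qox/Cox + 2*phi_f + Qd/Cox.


Step 1: Vt = phi_ms - Qox/Cox + 2*phi_f + Qd/Cox
Step 2: Vt = -0.02 - 0.0489 + 2*0.35 + 0.2202
Step 3: Vt = -0.02 - 0.0489 + 0.7 + 0.2202
Step 4: Vt = 0.8513 V

0.8513


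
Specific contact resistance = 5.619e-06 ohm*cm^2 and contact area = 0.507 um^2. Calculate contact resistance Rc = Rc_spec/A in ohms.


Step 1: Convert area to cm^2: 0.507 um^2 = 5.0700e-09 cm^2
Step 2: Rc = Rc_spec / A = 5.619e-06 / 5.0700e-09
Step 3: Rc = 1.11e+03 ohms

1.11e+03


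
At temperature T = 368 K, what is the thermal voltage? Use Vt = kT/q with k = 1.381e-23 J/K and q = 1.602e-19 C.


Step 1: kT = 1.381e-23 * 368 = 5.08208e-21 J
Step 2: Vt = kT/q = 5.08208e-21 / 1.602e-19
Step 3: Vt = 0.03172 V

0.03172


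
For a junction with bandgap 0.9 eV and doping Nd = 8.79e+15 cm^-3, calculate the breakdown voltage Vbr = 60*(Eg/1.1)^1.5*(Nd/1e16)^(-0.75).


Step 1: Eg/1.1 = 0.9/1.1 = 0.818182
Step 2: (Eg/1.1)^1.5 = 0.818182^1.5 = 0.740074
Step 3: (Nd/1e16)^(-0.75) = (0.879)^(-0.75) = 1.101560
Step 4: Vbr = 60 * 0.740074 * 1.101560 = 48.9 V

48.9


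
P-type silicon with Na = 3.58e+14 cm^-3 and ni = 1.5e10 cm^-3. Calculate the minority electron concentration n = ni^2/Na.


Step 1: Majority hole concentration p ≈ Na = 3.58e+14 cm^-3
Step 2: n = ni^2 / Na = (1.5e10)^2 / 3.58e+14
Step 3: n = 6.28e+05 cm^-3

6.28e+05


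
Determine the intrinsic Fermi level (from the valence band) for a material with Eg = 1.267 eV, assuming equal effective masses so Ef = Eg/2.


Step 1: For an intrinsic semiconductor, the Fermi level sits at midgap.
Step 2: Ef = Eg / 2 = 1.267 / 2 = 0.6335 eV

0.6335


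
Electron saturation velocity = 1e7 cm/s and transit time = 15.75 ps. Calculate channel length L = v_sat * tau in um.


Step 1: tau in seconds = 15.75 ps * 1e-12 = 1.5750e-11 s
Step 2: L = v_sat * tau = 1e7 * 1.5750e-11 = 1.5750e-04 cm
Step 3: L in um = 1.5750e-04 * 1e4 = 1.575 um

1.575


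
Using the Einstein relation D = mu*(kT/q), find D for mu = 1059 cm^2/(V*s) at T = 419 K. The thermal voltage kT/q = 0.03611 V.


Step 1: D = mu * (kT/q)
Step 2: D = 1059 * 0.03611
Step 3: D = 38.24 cm^2/s

38.24


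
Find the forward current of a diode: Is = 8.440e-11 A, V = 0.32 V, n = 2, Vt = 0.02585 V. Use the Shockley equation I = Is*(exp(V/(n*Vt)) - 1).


Step 1: V/(n*Vt) = 0.32/(2*0.02585) = 6.1896
Step 2: exp(6.1896) = 4.8765e+02
Step 3: I = 8.440e-11 * (4.8765e+02 - 1) = 4.11e-08 A

4.11e-08


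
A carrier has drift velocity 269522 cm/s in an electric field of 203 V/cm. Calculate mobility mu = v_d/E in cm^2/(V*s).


Step 1: mu = v_d / E
Step 2: mu = 269522 / 203
Step 3: mu = 1327.69 cm^2/(V*s)

1327.69


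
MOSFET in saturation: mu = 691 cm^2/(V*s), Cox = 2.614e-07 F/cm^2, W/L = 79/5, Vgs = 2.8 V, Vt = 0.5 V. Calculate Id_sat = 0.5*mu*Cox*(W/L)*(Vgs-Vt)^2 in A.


Step 1: Overdrive voltage Vov = Vgs - Vt = 2.8 - 0.5 = 2.3 V
Step 2: W/L = 79/5 = 15.8
Step 3: Id = 0.5 * 691 * 2.614e-07 * 15.8 * 2.3^2
Step 4: Id = 7.55e-03 A

7.55e-03


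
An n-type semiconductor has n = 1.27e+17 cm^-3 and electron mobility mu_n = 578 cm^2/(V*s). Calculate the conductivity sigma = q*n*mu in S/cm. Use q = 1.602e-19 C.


Step 1: sigma = q * n * mu
Step 2: sigma = 1.602e-19 * 1.27e+17 * 578
Step 3: sigma = 1.176e+01 S/cm

1.176e+01


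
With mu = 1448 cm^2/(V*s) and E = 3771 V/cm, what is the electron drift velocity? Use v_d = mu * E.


Step 1: v_d = mu * E
Step 2: v_d = 1448 * 3771 = 5460408
Step 3: v_d = 5.46e+06 cm/s

5.46e+06


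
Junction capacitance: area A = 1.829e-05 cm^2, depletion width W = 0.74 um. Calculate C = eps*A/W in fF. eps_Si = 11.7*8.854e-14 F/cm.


Step 1: eps_Si = 11.7 * 8.854e-14 = 1.035918e-12 F/cm
Step 2: W in cm = 0.74 * 1e-4 = 7.40e-05 cm
Step 3: C = 1.035918e-12 * 1.829e-05 / 7.40e-05 = 2.560397e-13 F
Step 4: C = 256.04 fF

256.04


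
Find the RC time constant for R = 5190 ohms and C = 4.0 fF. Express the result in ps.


Step 1: tau = R * C
Step 2: tau = 5190 * 4.0 fF = 5190 * 4.0e-15 F
Step 3: tau = 2.076e-11 s = 20.76 ps

20.76


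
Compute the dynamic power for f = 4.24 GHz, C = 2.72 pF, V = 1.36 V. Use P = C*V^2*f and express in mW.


Step 1: V^2 = 1.36^2 = 1.8496 V^2
Step 2: P = C*V^2*f = 2.72e-12 F * 1.8496 * 4.24e9 Hz
Step 3: P = 2.133106688e-02 W
Step 4: P = 21.331 mW

21.331


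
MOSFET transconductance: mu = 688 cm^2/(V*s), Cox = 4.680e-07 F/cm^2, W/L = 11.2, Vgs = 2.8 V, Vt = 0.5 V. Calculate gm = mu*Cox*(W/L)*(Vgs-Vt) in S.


Step 1: Vov = Vgs - Vt = 2.8 - 0.5 = 2.3 V
Step 2: gm = mu * Cox * (W/L) * Vov
Step 3: gm = 688 * 4.680e-07 * 11.2 * 2.3 = 8.29e-03 S

8.29e-03


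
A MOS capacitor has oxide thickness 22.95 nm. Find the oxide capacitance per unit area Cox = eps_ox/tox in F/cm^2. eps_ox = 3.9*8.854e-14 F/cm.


Step 1: eps_ox = 3.9 * 8.854e-14 = 3.45306e-13 F/cm
Step 2: tox in cm = 22.95 nm * 1e-7 = 2.2950e-06 cm
Step 3: Cox = 3.45306e-13 / 2.2950e-06 = 1.50e-07 F/cm^2

1.50e-07


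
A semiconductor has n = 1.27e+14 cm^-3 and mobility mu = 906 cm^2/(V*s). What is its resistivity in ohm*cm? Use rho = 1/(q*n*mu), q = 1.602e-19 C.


Step 1: sigma = q * n * mu = 1.602e-19 * 1.27e+14 * 906 = 1.84329e-02 S/cm
Step 2: rho = 1 / sigma = 1 / 1.84329e-02 = 54.25 ohm*cm

54.25


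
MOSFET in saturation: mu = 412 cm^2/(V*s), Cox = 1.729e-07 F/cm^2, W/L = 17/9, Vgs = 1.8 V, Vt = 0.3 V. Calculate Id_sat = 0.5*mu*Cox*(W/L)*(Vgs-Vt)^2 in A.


Step 1: Overdrive voltage Vov = Vgs - Vt = 1.8 - 0.3 = 1.5 V
Step 2: W/L = 17/9 = 1.88889
Step 3: Id = 0.5 * 412 * 1.729e-07 * 1.88889 * 1.5^2
Step 4: Id = 1.51e-04 A

1.51e-04


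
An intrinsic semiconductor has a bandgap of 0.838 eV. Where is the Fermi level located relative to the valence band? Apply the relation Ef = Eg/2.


Step 1: For an intrinsic semiconductor, the Fermi level sits at midgap.
Step 2: Ef = Eg / 2 = 0.838 / 2 = 0.419 eV

0.419


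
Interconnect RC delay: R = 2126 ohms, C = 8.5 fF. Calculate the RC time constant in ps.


Step 1: tau = R * C
Step 2: tau = 2126 * 8.5 fF = 2126 * 8.5e-15 F
Step 3: tau = 1.8071e-11 s = 18.071 ps

18.071


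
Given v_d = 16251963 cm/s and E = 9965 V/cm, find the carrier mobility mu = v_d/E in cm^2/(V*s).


Step 1: mu = v_d / E
Step 2: mu = 16251963 / 9965
Step 3: mu = 1630.9 cm^2/(V*s)

1630.9


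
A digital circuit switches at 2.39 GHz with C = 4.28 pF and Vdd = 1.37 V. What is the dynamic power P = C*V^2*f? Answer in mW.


Step 1: V^2 = 1.37^2 = 1.8769 V^2
Step 2: P = C*V^2*f = 4.28e-12 F * 1.8769 * 2.39e9 Hz
Step 3: P = 1.919918548e-02 W
Step 4: P = 19.199 mW

19.199


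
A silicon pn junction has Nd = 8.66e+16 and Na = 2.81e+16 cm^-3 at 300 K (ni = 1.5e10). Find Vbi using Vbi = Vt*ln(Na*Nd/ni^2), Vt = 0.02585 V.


Step 1: Compute Na*Nd/ni^2 = 2.81e+16 * 8.66e+16 / (1.5e10)^2 = 1.0815e+13
Step 2: ln(1.0815e+13) = 30.0120
Step 3: Vbi = 0.02585 * 30.0120 = 0.776 V

0.776


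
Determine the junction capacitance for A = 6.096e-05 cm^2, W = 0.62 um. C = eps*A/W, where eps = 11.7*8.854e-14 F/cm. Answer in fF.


Step 1: eps_Si = 11.7 * 8.854e-14 = 1.035918e-12 F/cm
Step 2: W in cm = 0.62 * 1e-4 = 6.20e-05 cm
Step 3: C = 1.035918e-12 * 6.096e-05 / 6.20e-05 = 1.018541e-12 F
Step 4: C = 1018.54 fF

1018.54


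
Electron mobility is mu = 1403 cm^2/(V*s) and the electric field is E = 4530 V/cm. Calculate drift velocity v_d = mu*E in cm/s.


Step 1: v_d = mu * E
Step 2: v_d = 1403 * 4530 = 6355590
Step 3: v_d = 6.36e+06 cm/s

6.36e+06


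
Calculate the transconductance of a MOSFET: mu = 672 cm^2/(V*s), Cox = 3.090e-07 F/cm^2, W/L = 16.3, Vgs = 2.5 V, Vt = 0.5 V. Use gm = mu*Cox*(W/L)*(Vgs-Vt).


Step 1: Vov = Vgs - Vt = 2.5 - 0.5 = 2.0 V
Step 2: gm = mu * Cox * (W/L) * Vov
Step 3: gm = 672 * 3.090e-07 * 16.3 * 2.0 = 6.77e-03 S

6.77e-03


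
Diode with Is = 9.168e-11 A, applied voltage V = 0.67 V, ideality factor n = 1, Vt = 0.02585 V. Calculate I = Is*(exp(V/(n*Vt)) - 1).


Step 1: V/(n*Vt) = 0.67/(1*0.02585) = 25.9188
Step 2: exp(25.9188) = 1.8046e+11
Step 3: I = 9.168e-11 * (1.8046e+11 - 1) = 1.65e+01 A

1.65e+01


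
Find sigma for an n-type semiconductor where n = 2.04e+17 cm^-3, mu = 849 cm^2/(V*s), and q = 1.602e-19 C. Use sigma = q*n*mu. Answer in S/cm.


Step 1: sigma = q * n * mu
Step 2: sigma = 1.602e-19 * 2.04e+17 * 849
Step 3: sigma = 2.775e+01 S/cm

2.775e+01


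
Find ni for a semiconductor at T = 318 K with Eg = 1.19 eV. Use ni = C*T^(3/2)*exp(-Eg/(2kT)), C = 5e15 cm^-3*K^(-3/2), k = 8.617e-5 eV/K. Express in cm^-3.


Step 1: Compute kT = 8.617e-5 * 318 = 0.02740206 eV
Step 2: Exponent = -Eg/(2kT) = -1.19/(2*0.02740206) = -21.71370
Step 3: T^(3/2) = 318^1.5 = 5670.75
Step 4: ni = 5e15 * 5670.75 * exp(-21.71370) = 1.05e+10 cm^-3

1.05e+10


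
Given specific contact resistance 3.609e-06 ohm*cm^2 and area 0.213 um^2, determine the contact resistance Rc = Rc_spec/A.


Step 1: Convert area to cm^2: 0.213 um^2 = 2.1300e-09 cm^2
Step 2: Rc = Rc_spec / A = 3.609e-06 / 2.1300e-09
Step 3: Rc = 1.69e+03 ohms

1.69e+03


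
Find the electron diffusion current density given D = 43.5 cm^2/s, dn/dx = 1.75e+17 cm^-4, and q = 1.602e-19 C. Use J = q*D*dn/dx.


Step 1: J = q * D * (dn/dx)
Step 2: J = 1.602e-19 * 43.5 * 1.75e+17
Step 3: J = 1.22e+00 A/cm^2

1.22e+00


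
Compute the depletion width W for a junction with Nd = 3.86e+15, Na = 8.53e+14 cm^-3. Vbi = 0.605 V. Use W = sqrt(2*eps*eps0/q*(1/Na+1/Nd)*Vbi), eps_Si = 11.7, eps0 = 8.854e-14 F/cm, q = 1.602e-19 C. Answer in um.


Step 1: 1/Na + 1/Nd = 1/8.53e+14 + 1/3.86e+15 = 1.43140e-15
Step 2: 2*eps*eps0/q = 2*11.7*8.854e-14/1.602e-19 = 1.293281e+07
Step 3: W^2 = 1.293281e+07 * 1.43140e-15 * 0.605 = 1.11998e-08
Step 4: W = sqrt(1.11998e-08) = 1.058e-04 cm = 1.058 um

1.058


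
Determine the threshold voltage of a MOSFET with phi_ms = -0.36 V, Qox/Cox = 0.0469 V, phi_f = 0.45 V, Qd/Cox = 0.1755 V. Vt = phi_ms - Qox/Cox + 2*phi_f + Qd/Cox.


Step 1: Vt = phi_ms - Qox/Cox + 2*phi_f + Qd/Cox
Step 2: Vt = -0.36 - 0.0469 + 2*0.45 + 0.1755
Step 3: Vt = -0.36 - 0.0469 + 0.9 + 0.1755
Step 4: Vt = 0.6686 V

0.6686


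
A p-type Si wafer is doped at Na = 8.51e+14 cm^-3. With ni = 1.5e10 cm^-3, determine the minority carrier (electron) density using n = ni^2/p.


Step 1: Majority hole concentration p ≈ Na = 8.51e+14 cm^-3
Step 2: n = ni^2 / Na = (1.5e10)^2 / 8.51e+14
Step 3: n = 2.64e+05 cm^-3

2.64e+05


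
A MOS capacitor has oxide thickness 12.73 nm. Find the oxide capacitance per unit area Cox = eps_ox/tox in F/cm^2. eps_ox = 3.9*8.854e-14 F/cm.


Step 1: eps_ox = 3.9 * 8.854e-14 = 3.45306e-13 F/cm
Step 2: tox in cm = 12.73 nm * 1e-7 = 1.2730e-06 cm
Step 3: Cox = 3.45306e-13 / 1.2730e-06 = 2.71e-07 F/cm^2

2.71e-07


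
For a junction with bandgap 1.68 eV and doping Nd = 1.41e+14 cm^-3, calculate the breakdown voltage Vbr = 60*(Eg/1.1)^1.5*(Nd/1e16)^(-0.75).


Step 1: Eg/1.1 = 1.68/1.1 = 1.527273
Step 2: (Eg/1.1)^1.5 = 1.527273^1.5 = 1.887448
Step 3: (Nd/1e16)^(-0.75) = (0.0141)^(-0.75) = 24.439126
Step 4: Vbr = 60 * 1.887448 * 24.439126 = 2767.7 V

2767.7


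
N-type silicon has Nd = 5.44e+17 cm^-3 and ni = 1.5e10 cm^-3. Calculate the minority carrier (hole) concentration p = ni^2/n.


Step 1: Since Nd >> ni, n ≈ Nd = 5.44e+17 cm^-3
Step 2: p = ni^2 / n = (1.5e10)^2 / 5.44e+17
Step 3: p = 2.25e20 / 5.44e+17 = 4.14e+02 cm^-3

4.14e+02


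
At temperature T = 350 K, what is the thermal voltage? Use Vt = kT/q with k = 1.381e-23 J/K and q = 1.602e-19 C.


Step 1: kT = 1.381e-23 * 350 = 4.8335e-21 J
Step 2: Vt = kT/q = 4.8335e-21 / 1.602e-19
Step 3: Vt = 0.03017 V

0.03017


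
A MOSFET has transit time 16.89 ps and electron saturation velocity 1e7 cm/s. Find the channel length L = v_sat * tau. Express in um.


Step 1: tau in seconds = 16.89 ps * 1e-12 = 1.6890e-11 s
Step 2: L = v_sat * tau = 1e7 * 1.6890e-11 = 1.6890e-04 cm
Step 3: L in um = 1.6890e-04 * 1e4 = 1.689 um

1.689


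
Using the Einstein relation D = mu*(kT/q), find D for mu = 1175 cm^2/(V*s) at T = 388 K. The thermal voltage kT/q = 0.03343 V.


Step 1: D = mu * (kT/q)
Step 2: D = 1175 * 0.03343
Step 3: D = 39.28 cm^2/s

39.28


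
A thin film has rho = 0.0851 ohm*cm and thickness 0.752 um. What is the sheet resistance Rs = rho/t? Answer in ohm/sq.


Step 1: Convert thickness to cm: t = 0.752 um = 7.5200e-05 cm
Step 2: Rs = rho / t = 0.0851 / 7.5200e-05
Step 3: Rs = 1131.6 ohm/sq

1131.6


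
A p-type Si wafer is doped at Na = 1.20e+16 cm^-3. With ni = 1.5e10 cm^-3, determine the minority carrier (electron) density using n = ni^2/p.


Step 1: Majority hole concentration p ≈ Na = 1.20e+16 cm^-3
Step 2: n = ni^2 / Na = (1.5e10)^2 / 1.20e+16
Step 3: n = 1.88e+04 cm^-3

1.88e+04


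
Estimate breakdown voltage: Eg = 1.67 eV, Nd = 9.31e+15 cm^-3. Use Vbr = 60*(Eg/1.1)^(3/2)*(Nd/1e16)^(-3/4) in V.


Step 1: Eg/1.1 = 1.67/1.1 = 1.518182
Step 2: (Eg/1.1)^1.5 = 1.518182^1.5 = 1.870621
Step 3: (Nd/1e16)^(-0.75) = (0.931)^(-0.75) = 1.055086
Step 4: Vbr = 60 * 1.870621 * 1.055086 = 118.4 V

118.4


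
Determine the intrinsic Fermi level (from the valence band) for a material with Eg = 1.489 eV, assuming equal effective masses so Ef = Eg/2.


Step 1: For an intrinsic semiconductor, the Fermi level sits at midgap.
Step 2: Ef = Eg / 2 = 1.489 / 2 = 0.7445 eV

0.7445


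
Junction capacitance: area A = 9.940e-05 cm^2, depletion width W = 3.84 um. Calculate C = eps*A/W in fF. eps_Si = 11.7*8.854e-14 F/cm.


Step 1: eps_Si = 11.7 * 8.854e-14 = 1.035918e-12 F/cm
Step 2: W in cm = 3.84 * 1e-4 = 3.84e-04 cm
Step 3: C = 1.035918e-12 * 9.940e-05 / 3.84e-04 = 2.681517e-13 F
Step 4: C = 268.15 fF

268.15


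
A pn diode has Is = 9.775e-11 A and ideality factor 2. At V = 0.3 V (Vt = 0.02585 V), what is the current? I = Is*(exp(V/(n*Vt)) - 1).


Step 1: V/(n*Vt) = 0.3/(2*0.02585) = 5.8027
Step 2: exp(5.8027) = 3.3119e+02
Step 3: I = 9.775e-11 * (3.3119e+02 - 1) = 3.23e-08 A

3.23e-08


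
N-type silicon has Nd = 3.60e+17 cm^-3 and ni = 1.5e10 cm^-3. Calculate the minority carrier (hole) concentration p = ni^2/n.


Step 1: Since Nd >> ni, n ≈ Nd = 3.60e+17 cm^-3
Step 2: p = ni^2 / n = (1.5e10)^2 / 3.60e+17
Step 3: p = 2.25e20 / 3.60e+17 = 6.25e+02 cm^-3

6.25e+02


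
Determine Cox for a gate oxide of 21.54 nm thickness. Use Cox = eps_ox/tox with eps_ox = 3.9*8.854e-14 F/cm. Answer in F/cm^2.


Step 1: eps_ox = 3.9 * 8.854e-14 = 3.45306e-13 F/cm
Step 2: tox in cm = 21.54 nm * 1e-7 = 2.1540e-06 cm
Step 3: Cox = 3.45306e-13 / 2.1540e-06 = 1.60e-07 F/cm^2

1.60e-07


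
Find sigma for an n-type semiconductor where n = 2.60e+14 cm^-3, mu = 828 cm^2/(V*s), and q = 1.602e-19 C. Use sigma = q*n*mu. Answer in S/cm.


Step 1: sigma = q * n * mu
Step 2: sigma = 1.602e-19 * 2.60e+14 * 828
Step 3: sigma = 3.449e-02 S/cm

3.449e-02


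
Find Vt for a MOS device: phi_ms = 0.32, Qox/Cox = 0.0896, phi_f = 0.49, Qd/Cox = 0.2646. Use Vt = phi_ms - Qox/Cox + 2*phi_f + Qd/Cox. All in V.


Step 1: Vt = phi_ms - Qox/Cox + 2*phi_f + Qd/Cox
Step 2: Vt = 0.32 - 0.0896 + 2*0.49 + 0.2646
Step 3: Vt = 0.32 - 0.0896 + 0.98 + 0.2646
Step 4: Vt = 1.475 V

1.475


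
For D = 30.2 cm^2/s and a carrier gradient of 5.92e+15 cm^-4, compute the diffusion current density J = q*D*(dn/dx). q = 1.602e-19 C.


Step 1: J = q * D * (dn/dx)
Step 2: J = 1.602e-19 * 30.2 * 5.92e+15
Step 3: J = 2.86e-02 A/cm^2

2.86e-02


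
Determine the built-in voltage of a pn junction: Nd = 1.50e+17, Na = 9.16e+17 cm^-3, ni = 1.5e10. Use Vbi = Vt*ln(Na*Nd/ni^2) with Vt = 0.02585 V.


Step 1: Compute Na*Nd/ni^2 = 9.16e+17 * 1.50e+17 / (1.5e10)^2 = 6.1067e+14
Step 2: ln(6.1067e+14) = 34.0456
Step 3: Vbi = 0.02585 * 34.0456 = 0.88 V

0.88


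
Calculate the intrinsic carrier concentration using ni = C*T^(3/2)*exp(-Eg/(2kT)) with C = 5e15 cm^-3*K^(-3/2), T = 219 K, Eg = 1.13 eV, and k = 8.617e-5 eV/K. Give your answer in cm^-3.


Step 1: Compute kT = 8.617e-5 * 219 = 0.01887123 eV
Step 2: Exponent = -Eg/(2kT) = -1.13/(2*0.01887123) = -29.93975
Step 3: T^(3/2) = 219^1.5 = 3240.90
Step 4: ni = 5e15 * 3240.90 * exp(-29.93975) = 1.61e+06 cm^-3

1.61e+06


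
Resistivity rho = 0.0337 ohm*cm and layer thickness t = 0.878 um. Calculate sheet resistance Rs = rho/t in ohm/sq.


Step 1: Convert thickness to cm: t = 0.878 um = 8.7800e-05 cm
Step 2: Rs = rho / t = 0.0337 / 8.7800e-05
Step 3: Rs = 383.8 ohm/sq

383.8


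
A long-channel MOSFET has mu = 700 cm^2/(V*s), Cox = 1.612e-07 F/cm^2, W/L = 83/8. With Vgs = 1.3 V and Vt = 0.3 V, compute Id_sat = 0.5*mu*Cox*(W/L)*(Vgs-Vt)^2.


Step 1: Overdrive voltage Vov = Vgs - Vt = 1.3 - 0.3 = 1.0 V
Step 2: W/L = 83/8 = 10.375
Step 3: Id = 0.5 * 700 * 1.612e-07 * 10.375 * 1.0^2
Step 4: Id = 5.85e-04 A

5.85e-04


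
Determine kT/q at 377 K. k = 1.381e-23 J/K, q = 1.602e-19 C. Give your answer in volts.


Step 1: kT = 1.381e-23 * 377 = 5.20637e-21 J
Step 2: Vt = kT/q = 5.20637e-21 / 1.602e-19
Step 3: Vt = 0.0325 V

0.0325


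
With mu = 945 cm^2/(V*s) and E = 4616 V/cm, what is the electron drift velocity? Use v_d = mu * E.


Step 1: v_d = mu * E
Step 2: v_d = 945 * 4616 = 4362120
Step 3: v_d = 4.36e+06 cm/s

4.36e+06


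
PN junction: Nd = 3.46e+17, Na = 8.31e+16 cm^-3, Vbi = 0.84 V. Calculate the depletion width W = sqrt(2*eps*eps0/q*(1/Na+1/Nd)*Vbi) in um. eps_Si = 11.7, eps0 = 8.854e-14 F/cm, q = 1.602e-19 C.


Step 1: 1/Na + 1/Nd = 1/8.31e+16 + 1/3.46e+17 = 1.49239e-17
Step 2: 2*eps*eps0/q = 2*11.7*8.854e-14/1.602e-19 = 1.293281e+07
Step 3: W^2 = 1.293281e+07 * 1.49239e-17 * 0.84 = 1.62127e-10
Step 4: W = sqrt(1.62127e-10) = 1.273e-05 cm = 0.1273 um

0.1273


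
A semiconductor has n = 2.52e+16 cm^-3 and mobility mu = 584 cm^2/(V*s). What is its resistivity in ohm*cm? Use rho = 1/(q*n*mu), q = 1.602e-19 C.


Step 1: sigma = q * n * mu = 1.602e-19 * 2.52e+16 * 584 = 2.35763e+00 S/cm
Step 2: rho = 1 / sigma = 1 / 2.35763e+00 = 0.4242 ohm*cm

0.4242


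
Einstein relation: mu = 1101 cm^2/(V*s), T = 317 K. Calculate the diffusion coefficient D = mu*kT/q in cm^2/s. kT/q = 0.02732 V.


Step 1: D = mu * (kT/q)
Step 2: D = 1101 * 0.02732
Step 3: D = 30.08 cm^2/s

30.08


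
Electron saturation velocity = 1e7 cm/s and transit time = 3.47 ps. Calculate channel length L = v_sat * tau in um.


Step 1: tau in seconds = 3.47 ps * 1e-12 = 3.4700e-12 s
Step 2: L = v_sat * tau = 1e7 * 3.4700e-12 = 3.4700e-05 cm
Step 3: L in um = 3.4700e-05 * 1e4 = 0.347 um

0.347


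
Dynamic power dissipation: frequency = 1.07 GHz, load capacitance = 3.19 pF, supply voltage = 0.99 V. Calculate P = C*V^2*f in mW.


Step 1: V^2 = 0.99^2 = 0.9801 V^2
Step 2: P = C*V^2*f = 3.19e-12 F * 0.9801 * 1.07e9 Hz
Step 3: P = 3.34537533e-03 W
Step 4: P = 3.345 mW

3.345


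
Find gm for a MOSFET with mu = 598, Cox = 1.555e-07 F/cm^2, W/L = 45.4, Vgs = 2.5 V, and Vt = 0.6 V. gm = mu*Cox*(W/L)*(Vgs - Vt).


Step 1: Vov = Vgs - Vt = 2.5 - 0.6 = 1.9 V
Step 2: gm = mu * Cox * (W/L) * Vov
Step 3: gm = 598 * 1.555e-07 * 45.4 * 1.9 = 8.02e-03 S

8.02e-03


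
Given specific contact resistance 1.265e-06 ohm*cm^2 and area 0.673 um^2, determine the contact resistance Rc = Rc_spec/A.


Step 1: Convert area to cm^2: 0.673 um^2 = 6.7300e-09 cm^2
Step 2: Rc = Rc_spec / A = 1.265e-06 / 6.7300e-09
Step 3: Rc = 1.88e+02 ohms

1.88e+02


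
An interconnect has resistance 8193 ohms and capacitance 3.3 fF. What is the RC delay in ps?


Step 1: tau = R * C
Step 2: tau = 8193 * 3.3 fF = 8193 * 3.3e-15 F
Step 3: tau = 2.70369e-11 s = 27.0369 ps

27.0369


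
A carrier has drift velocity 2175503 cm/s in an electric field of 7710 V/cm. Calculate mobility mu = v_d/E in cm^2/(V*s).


Step 1: mu = v_d / E
Step 2: mu = 2175503 / 7710
Step 3: mu = 282.17 cm^2/(V*s)

282.17


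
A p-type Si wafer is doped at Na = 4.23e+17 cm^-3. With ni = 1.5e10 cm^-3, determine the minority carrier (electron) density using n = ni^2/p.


Step 1: Majority hole concentration p ≈ Na = 4.23e+17 cm^-3
Step 2: n = ni^2 / Na = (1.5e10)^2 / 4.23e+17
Step 3: n = 5.32e+02 cm^-3

5.32e+02


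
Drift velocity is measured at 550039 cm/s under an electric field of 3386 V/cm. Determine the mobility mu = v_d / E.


Step 1: mu = v_d / E
Step 2: mu = 550039 / 3386
Step 3: mu = 162.45 cm^2/(V*s)

162.45


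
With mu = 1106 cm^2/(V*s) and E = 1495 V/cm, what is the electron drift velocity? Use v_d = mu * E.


Step 1: v_d = mu * E
Step 2: v_d = 1106 * 1495 = 1653470
Step 3: v_d = 1.65e+06 cm/s

1.65e+06


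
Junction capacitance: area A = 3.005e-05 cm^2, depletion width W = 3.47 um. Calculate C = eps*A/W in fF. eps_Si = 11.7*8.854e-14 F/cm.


Step 1: eps_Si = 11.7 * 8.854e-14 = 1.035918e-12 F/cm
Step 2: W in cm = 3.47 * 1e-4 = 3.47e-04 cm
Step 3: C = 1.035918e-12 * 3.005e-05 / 3.47e-04 = 8.970990e-14 F
Step 4: C = 89.71 fF

89.71


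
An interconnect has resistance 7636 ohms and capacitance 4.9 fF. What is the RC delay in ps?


Step 1: tau = R * C
Step 2: tau = 7636 * 4.9 fF = 7636 * 4.9e-15 F
Step 3: tau = 3.74164e-11 s = 37.4164 ps

37.4164


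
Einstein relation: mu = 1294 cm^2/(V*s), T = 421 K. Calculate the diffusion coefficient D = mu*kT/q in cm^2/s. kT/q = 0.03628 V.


Step 1: D = mu * (kT/q)
Step 2: D = 1294 * 0.03628
Step 3: D = 46.95 cm^2/s

46.95


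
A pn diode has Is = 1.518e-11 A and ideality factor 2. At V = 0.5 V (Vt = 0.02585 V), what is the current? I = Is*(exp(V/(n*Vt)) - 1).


Step 1: V/(n*Vt) = 0.5/(2*0.02585) = 9.6712
Step 2: exp(9.6712) = 1.5854e+04
Step 3: I = 1.518e-11 * (1.5854e+04 - 1) = 2.41e-07 A

2.41e-07


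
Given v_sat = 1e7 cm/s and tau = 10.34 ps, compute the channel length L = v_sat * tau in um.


Step 1: tau in seconds = 10.34 ps * 1e-12 = 1.0340e-11 s
Step 2: L = v_sat * tau = 1e7 * 1.0340e-11 = 1.0340e-04 cm
Step 3: L in um = 1.0340e-04 * 1e4 = 1.034 um

1.034


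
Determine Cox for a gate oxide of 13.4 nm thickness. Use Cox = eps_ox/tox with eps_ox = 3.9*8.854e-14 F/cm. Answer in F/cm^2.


Step 1: eps_ox = 3.9 * 8.854e-14 = 3.45306e-13 F/cm
Step 2: tox in cm = 13.4 nm * 1e-7 = 1.3400e-06 cm
Step 3: Cox = 3.45306e-13 / 1.3400e-06 = 2.58e-07 F/cm^2

2.58e-07


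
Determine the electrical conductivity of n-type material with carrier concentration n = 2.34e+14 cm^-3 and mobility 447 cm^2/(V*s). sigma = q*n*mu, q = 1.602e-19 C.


Step 1: sigma = q * n * mu
Step 2: sigma = 1.602e-19 * 2.34e+14 * 447
Step 3: sigma = 1.676e-02 S/cm

1.676e-02


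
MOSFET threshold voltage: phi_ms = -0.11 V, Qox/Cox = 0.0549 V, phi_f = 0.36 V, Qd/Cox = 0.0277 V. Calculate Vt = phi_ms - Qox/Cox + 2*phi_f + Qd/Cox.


Step 1: Vt = phi_ms - Qox/Cox + 2*phi_f + Qd/Cox
Step 2: Vt = -0.11 - 0.0549 + 2*0.36 + 0.0277
Step 3: Vt = -0.11 - 0.0549 + 0.72 + 0.0277
Step 4: Vt = 0.5828 V

0.5828


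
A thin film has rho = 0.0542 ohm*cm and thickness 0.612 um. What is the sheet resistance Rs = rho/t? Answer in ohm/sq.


Step 1: Convert thickness to cm: t = 0.612 um = 6.1200e-05 cm
Step 2: Rs = rho / t = 0.0542 / 6.1200e-05
Step 3: Rs = 885.6 ohm/sq

885.6


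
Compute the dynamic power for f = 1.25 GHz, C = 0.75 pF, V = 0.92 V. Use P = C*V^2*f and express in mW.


Step 1: V^2 = 0.92^2 = 0.8464 V^2
Step 2: P = C*V^2*f = 0.75e-12 F * 0.8464 * 1.25e9 Hz
Step 3: P = 7.935e-04 W
Step 4: P = 0.794 mW

0.794


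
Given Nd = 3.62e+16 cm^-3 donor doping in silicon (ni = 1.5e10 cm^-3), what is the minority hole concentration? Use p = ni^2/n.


Step 1: Since Nd >> ni, n ≈ Nd = 3.62e+16 cm^-3
Step 2: p = ni^2 / n = (1.5e10)^2 / 3.62e+16
Step 3: p = 2.25e20 / 3.62e+16 = 6.22e+03 cm^-3

6.22e+03


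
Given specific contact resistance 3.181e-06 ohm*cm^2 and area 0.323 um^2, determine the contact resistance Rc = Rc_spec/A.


Step 1: Convert area to cm^2: 0.323 um^2 = 3.2300e-09 cm^2
Step 2: Rc = Rc_spec / A = 3.181e-06 / 3.2300e-09
Step 3: Rc = 9.85e+02 ohms

9.85e+02


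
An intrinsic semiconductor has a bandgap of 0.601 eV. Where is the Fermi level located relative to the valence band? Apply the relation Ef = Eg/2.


Step 1: For an intrinsic semiconductor, the Fermi level sits at midgap.
Step 2: Ef = Eg / 2 = 0.601 / 2 = 0.3005 eV

0.3005


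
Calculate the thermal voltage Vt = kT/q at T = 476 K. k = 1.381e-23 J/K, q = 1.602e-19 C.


Step 1: kT = 1.381e-23 * 476 = 6.57356e-21 J
Step 2: Vt = kT/q = 6.57356e-21 / 1.602e-19
Step 3: Vt = 0.04103 V

0.04103


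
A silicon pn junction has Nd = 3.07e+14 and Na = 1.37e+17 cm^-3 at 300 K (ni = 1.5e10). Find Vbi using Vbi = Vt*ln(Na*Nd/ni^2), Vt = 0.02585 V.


Step 1: Compute Na*Nd/ni^2 = 1.37e+17 * 3.07e+14 / (1.5e10)^2 = 1.8693e+11
Step 2: ln(1.8693e+11) = 25.9540
Step 3: Vbi = 0.02585 * 25.9540 = 0.671 V

0.671


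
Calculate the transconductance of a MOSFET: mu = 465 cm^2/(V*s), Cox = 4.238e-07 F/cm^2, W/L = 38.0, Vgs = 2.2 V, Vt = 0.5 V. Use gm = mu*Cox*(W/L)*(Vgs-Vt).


Step 1: Vov = Vgs - Vt = 2.2 - 0.5 = 1.7 V
Step 2: gm = mu * Cox * (W/L) * Vov
Step 3: gm = 465 * 4.238e-07 * 38.0 * 1.7 = 1.27e-02 S

1.27e-02


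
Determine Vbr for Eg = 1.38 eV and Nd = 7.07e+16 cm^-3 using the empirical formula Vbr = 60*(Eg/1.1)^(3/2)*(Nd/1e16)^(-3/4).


Step 1: Eg/1.1 = 1.38/1.1 = 1.254545
Step 2: (Eg/1.1)^1.5 = 1.254545^1.5 = 1.405172
Step 3: (Nd/1e16)^(-0.75) = (7.07)^(-0.75) = 0.230640
Step 4: Vbr = 60 * 1.405172 * 0.230640 = 19.4 V

19.4


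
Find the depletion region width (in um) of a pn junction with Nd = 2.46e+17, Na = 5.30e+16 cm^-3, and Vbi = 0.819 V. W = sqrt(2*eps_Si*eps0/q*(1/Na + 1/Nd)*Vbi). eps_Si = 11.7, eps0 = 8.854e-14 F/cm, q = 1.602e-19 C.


Step 1: 1/Na + 1/Nd = 1/5.30e+16 + 1/2.46e+17 = 2.29330e-17
Step 2: 2*eps*eps0/q = 2*11.7*8.854e-14/1.602e-19 = 1.293281e+07
Step 3: W^2 = 1.293281e+07 * 2.29330e-17 * 0.819 = 2.42906e-10
Step 4: W = sqrt(2.42906e-10) = 1.559e-05 cm = 0.1559 um

0.1559


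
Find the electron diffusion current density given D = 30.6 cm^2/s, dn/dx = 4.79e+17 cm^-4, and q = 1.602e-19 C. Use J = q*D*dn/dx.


Step 1: J = q * D * (dn/dx)
Step 2: J = 1.602e-19 * 30.6 * 4.79e+17
Step 3: J = 2.35e+00 A/cm^2

2.35e+00


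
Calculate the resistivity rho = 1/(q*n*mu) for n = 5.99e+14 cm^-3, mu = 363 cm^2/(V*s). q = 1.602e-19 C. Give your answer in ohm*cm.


Step 1: sigma = q * n * mu = 1.602e-19 * 5.99e+14 * 363 = 3.48334e-02 S/cm
Step 2: rho = 1 / sigma = 1 / 3.48334e-02 = 28.71 ohm*cm

28.71


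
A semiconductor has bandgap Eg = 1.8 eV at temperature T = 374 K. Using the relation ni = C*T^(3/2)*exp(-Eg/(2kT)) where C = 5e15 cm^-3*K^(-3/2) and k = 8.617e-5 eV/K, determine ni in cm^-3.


Step 1: Compute kT = 8.617e-5 * 374 = 0.03222758 eV
Step 2: Exponent = -Eg/(2kT) = -1.8/(2*0.03222758) = -27.92639
Step 3: T^(3/2) = 374^1.5 = 7232.82
Step 4: ni = 5e15 * 7232.82 * exp(-27.92639) = 2.69e+07 cm^-3

2.69e+07


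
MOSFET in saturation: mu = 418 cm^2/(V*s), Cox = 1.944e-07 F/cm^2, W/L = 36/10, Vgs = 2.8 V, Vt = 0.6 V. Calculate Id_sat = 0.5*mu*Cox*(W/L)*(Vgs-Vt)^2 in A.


Step 1: Overdrive voltage Vov = Vgs - Vt = 2.8 - 0.6 = 2.2 V
Step 2: W/L = 36/10 = 3.6
Step 3: Id = 0.5 * 418 * 1.944e-07 * 3.6 * 2.2^2
Step 4: Id = 7.08e-04 A

7.08e-04


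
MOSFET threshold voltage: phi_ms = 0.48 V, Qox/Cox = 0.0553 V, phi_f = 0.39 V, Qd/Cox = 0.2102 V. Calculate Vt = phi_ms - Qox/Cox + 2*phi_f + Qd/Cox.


Step 1: Vt = phi_ms - Qox/Cox + 2*phi_f + Qd/Cox
Step 2: Vt = 0.48 - 0.0553 + 2*0.39 + 0.2102
Step 3: Vt = 0.48 - 0.0553 + 0.78 + 0.2102
Step 4: Vt = 1.4149 V

1.4149
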